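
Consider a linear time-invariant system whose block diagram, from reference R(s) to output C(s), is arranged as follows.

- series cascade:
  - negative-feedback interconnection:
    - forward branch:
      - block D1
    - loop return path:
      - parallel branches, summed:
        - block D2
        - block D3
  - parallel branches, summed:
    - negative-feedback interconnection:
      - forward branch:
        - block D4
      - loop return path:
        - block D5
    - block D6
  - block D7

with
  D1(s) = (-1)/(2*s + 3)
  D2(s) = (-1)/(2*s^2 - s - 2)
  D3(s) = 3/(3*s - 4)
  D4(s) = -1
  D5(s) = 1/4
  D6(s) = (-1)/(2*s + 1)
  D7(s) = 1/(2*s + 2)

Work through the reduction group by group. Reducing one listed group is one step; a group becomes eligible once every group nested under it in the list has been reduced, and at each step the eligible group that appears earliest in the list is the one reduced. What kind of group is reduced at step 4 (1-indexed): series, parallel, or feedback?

The answer is parallel.

Reasoning:
Step 1. combine D2, D3 in parallel
Step 2. reduce the feedback loop with forward D1 and return (D2+D3)
Step 3. collapse the loop (D4 forward, D5 return)
Step 4. parallel reduction of [D4/(1+D4*D5)], D6
Step 5. series reduction of [D1/(1+D1*(D2+D3))], ([D4/(1+D4*D5)]+D6), D7
So the answer for step 4 is parallel.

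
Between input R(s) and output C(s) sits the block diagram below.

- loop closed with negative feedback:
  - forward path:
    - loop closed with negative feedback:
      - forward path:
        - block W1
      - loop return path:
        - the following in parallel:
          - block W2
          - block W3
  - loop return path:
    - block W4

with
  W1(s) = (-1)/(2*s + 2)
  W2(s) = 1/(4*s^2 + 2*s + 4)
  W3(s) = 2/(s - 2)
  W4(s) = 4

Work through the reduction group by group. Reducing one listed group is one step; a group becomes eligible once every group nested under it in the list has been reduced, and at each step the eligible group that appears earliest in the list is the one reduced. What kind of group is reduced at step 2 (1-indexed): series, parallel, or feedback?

Step 1: add W2, W3 (parallel)
Step 2: collapse the loop (W1 forward, (W2+W3) return)
Step 3: feedback reduction of [W1/(1+W1*(W2+W3))], W4
At step 2 the group reduced is feedback.

Final answer: feedback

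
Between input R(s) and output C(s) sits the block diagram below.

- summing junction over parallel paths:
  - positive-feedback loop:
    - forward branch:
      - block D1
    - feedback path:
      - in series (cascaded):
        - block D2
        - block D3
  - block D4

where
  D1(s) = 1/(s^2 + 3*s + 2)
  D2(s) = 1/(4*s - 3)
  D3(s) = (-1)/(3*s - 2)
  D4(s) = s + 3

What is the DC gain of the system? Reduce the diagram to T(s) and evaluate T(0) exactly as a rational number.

[1] multiply D2, D3 (series) = (-1)/(12*s^2 - 17*s + 6)
[2] feedback reduction of D1, (D2*D3) = (12*s^2 - 17*s + 6)/(12*s^4 + 19*s^3 - 21*s^2 - 16*s + 13)
[3] combine [D1/(1-D1*(D2*D3))], D4 in parallel = (12*s^5 + 55*s^4 + 36*s^3 - 67*s^2 - 52*s + 45)/(12*s^4 + 19*s^3 - 21*s^2 - 16*s + 13)
Step 3 gives the overall T(s). Then T(0) = 45/13.

Therefore the answer is 45/13.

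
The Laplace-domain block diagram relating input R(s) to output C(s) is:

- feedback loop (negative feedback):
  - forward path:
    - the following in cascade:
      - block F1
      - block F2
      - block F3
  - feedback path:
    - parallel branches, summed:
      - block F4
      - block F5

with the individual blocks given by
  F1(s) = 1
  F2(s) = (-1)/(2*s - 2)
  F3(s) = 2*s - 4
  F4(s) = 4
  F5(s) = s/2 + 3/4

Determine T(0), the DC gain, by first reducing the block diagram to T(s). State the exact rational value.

The answer is 4/17.

Reasoning:
[1] series reduction of F1, F2, F3 gives (2 - s)/(s - 1)
[2] parallel reduction of F4, F5 gives s/2 + 19/4
[3] apply the feedback formula to (F1*F2*F3), (F4+F5) gives (4*s - 8)/(2*s^2 + 11*s - 34)
DC gain: substitute s = 0 into T(s) from step 3: T(0) = -8/(-34) = 4/17.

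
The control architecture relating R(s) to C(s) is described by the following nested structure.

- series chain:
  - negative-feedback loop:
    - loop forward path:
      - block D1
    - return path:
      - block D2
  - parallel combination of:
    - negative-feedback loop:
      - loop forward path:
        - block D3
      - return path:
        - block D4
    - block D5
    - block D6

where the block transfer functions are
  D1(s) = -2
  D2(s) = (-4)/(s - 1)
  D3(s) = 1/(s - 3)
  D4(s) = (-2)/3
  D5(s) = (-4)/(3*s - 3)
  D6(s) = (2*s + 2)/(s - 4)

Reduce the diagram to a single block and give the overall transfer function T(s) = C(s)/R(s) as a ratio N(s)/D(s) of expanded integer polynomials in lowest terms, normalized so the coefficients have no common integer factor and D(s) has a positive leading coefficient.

The answer is (-36*s^3 + 138*s^2 - 58*s + 148)/(9*s^3 - 6*s^2 - 351*s + 924).

Reasoning:
Step 1: feedback reduction of D1, D2: (2 - 2*s)/(s + 7)
Step 2: reduce the feedback loop with forward D3 and return D4: 3/(3*s - 11)
Step 3: reduce the parallel group [D3/(1+D3*D4)], D5, D6: (18*s^3 - 69*s^2 + 29*s - 74)/(9*s^3 - 78*s^2 + 201*s - 132)
Step 4: cascade [D1/(1+D1*D2)], ([D3/(1+D3*D4)]+D5+D6); the result is T(s) itself (integer coefficients, no common factor, positive leading denominator coefficient)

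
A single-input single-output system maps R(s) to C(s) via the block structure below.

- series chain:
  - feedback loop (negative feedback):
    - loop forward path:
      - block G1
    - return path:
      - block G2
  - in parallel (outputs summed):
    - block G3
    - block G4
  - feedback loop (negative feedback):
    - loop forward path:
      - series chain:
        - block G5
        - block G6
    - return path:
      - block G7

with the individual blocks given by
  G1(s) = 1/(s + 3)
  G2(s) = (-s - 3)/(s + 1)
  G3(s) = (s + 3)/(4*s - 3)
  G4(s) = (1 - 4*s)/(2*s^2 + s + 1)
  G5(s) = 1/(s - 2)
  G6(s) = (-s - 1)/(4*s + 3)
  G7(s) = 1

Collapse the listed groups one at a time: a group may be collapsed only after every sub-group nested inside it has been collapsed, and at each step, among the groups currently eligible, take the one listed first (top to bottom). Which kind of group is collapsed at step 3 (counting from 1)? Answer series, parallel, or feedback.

Step 1. collapse the loop (G1 forward, G2 return)
Step 2. parallel reduction of G3, G4
Step 3. reduce the series chain G5, G6
Step 4. collapse the loop ((G5*G6) forward, G7 return)
Step 5. multiply [G1/(1+G1*G2)], (G3+G4), [(G5*G6)/(1+(G5*G6)*G7)] (series)
Step 3 collapses a series group.

Final answer: series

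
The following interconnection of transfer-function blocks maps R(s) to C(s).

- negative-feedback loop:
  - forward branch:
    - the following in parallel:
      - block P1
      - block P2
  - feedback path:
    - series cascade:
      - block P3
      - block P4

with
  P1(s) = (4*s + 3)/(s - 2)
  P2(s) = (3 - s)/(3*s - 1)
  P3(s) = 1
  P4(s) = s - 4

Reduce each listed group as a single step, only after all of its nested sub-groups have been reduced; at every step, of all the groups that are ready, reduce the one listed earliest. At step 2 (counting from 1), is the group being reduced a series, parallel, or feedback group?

(1) combine P1, P2 in parallel
(2) multiply P3, P4 (series)
(3) collapse the loop ((P1+P2) forward, (P3*P4) return)
Step 2: series.

Final answer: series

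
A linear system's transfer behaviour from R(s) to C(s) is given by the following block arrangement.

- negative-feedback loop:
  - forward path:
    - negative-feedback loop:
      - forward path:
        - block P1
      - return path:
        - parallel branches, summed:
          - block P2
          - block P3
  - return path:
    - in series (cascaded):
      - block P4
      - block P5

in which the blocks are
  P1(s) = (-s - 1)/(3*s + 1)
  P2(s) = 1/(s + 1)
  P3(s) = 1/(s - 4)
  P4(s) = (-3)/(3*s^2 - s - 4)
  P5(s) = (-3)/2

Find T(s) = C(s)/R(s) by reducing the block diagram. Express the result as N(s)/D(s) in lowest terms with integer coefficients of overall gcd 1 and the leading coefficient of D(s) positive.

1. sum the parallel branches P2, P3 -> (2*s - 3)/(s^2 - 3*s - 4)
2. reduce the feedback loop with forward P1 and return (P2+P3) -> (-s^2 + 3*s + 4)/(3*s^2 - 13*s - 1)
3. multiply P4, P5 (series) -> 9/(6*s^2 - 2*s - 8)
4. feedback reduction of [P1/(1+P1*(P2+P3))], (P4*P5) - this is the overall T(s), already in the required normalized form

Hence the answer: (-6*s^3 + 26*s^2 - 32)/(18*s^3 - 102*s^2 + 89*s + 44)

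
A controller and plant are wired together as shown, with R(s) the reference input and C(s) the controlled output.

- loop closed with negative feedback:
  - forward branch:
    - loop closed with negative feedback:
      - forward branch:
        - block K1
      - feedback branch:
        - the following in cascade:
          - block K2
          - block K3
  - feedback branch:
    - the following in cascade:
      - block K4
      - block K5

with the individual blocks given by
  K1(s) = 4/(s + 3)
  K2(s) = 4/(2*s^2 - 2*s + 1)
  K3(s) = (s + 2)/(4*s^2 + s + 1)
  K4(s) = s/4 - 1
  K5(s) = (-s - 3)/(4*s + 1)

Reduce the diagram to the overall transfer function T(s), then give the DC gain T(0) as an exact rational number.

The answer is 4/47.

Reasoning:
(1) combine K2, K3 in series, giving (4*s + 8)/(8*s^4 - 6*s^3 + 4*s^2 - s + 1)
(2) close the feedback loop around K1, (K2*K3), giving (32*s^4 - 24*s^3 + 16*s^2 - 4*s + 4)/(8*s^5 + 18*s^4 - 14*s^3 + 11*s^2 + 14*s + 35)
(3) reduce the series chain K4, K5, giving (-s^2 + s + 12)/(16*s + 4)
(4) collapse the loop ([K1/(1+K1*(K2*K3))] forward, (K4*K5) return), giving (128*s^5 - 64*s^4 + 40*s^3 + 12*s + 4)/(24*s^6 + 94*s^5 + 48*s^4 - 37*s^3 + 113*s^2 + 143*s + 47)
DC gain: substitute s = 0 into T(s) from step 4: T(0) = 4/47.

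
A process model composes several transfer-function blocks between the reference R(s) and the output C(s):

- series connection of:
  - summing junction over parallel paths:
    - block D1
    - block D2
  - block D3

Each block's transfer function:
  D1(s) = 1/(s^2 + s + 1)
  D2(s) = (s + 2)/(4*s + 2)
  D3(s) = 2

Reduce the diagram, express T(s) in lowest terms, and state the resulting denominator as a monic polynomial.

(1) sum the parallel branches D1, D2; result (s^3 + 3*s^2 + 7*s + 4)/(4*s^3 + 6*s^2 + 6*s + 2)
(2) combine (D1+D2), D3 in series; result (s^3 + 3*s^2 + 7*s + 4)/(2*s^3 + 3*s^2 + 3*s + 1)
T(s) is the step-2 result (common factors already cancelled). Leading coefficient of the denominator: 2. Divide through by 2 for the monic polynomial.

Answer: s^3 + 3*s^2/2 + 3*s/2 + 1/2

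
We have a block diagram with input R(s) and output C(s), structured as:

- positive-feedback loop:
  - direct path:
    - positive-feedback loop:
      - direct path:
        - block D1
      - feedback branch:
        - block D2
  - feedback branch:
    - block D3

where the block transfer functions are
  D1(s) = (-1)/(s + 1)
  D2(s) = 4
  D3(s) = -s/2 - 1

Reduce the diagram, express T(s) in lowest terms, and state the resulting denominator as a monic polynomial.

1. feedback reduction of D1, D2, giving (-1)/(s + 5)
2. feedback reduction of [D1/(1-D1*D2)], D3, giving (-2)/(s + 8)
T(s) is the step-2 result (common factors already cancelled). Leading coefficient of the denominator: 1, so no rescaling is needed.

Answer: s + 8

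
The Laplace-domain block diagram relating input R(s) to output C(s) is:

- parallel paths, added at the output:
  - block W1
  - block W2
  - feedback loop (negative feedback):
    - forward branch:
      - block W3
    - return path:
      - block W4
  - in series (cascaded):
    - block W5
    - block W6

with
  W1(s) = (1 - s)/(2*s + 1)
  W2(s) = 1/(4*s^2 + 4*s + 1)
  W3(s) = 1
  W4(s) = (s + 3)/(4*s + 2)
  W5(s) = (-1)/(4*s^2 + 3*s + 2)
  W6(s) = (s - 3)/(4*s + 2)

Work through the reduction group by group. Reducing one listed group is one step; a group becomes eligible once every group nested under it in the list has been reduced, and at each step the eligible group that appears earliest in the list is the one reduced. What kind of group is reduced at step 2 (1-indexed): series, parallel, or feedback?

1. close the feedback loop around W3, W4
2. reduce the series chain W5, W6
3. add W1, W2, [W3/(1+W3*W4)], (W5*W6) (parallel)
Step 2: series.

Answer: series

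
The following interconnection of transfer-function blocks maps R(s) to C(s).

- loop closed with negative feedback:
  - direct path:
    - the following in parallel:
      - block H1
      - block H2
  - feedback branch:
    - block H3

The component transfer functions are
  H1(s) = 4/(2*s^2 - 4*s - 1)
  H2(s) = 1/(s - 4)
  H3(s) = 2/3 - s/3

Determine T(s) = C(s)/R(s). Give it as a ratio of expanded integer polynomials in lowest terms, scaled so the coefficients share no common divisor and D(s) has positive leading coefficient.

1. parallel reduction of H1, H2 gives (2*s^2 - 17)/(2*s^3 - 12*s^2 + 15*s + 4)
2. close the feedback loop around (H1+H2), H3, giving the overall T(s)

Hence the answer: (6*s^2 - 51)/(4*s^3 - 32*s^2 + 62*s - 22)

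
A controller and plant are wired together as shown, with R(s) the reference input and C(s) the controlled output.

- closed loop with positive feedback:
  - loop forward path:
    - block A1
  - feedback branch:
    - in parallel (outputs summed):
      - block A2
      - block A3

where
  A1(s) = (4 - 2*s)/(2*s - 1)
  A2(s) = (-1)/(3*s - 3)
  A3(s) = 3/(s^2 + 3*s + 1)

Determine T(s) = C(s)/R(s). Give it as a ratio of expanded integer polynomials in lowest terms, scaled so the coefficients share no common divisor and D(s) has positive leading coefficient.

Step 1 - reduce the parallel group A2, A3 gives (-s^2 + 6*s - 10)/(3*s^3 + 6*s^2 - 6*s - 3)
Step 2 - feedback reduction of A1, (A2+A3) - this is the overall T(s), already in the required normalized form

Therefore the answer is (-6*s^4 + 36*s^2 - 18*s - 12)/(6*s^4 + 7*s^3 - 2*s^2 - 44*s + 43).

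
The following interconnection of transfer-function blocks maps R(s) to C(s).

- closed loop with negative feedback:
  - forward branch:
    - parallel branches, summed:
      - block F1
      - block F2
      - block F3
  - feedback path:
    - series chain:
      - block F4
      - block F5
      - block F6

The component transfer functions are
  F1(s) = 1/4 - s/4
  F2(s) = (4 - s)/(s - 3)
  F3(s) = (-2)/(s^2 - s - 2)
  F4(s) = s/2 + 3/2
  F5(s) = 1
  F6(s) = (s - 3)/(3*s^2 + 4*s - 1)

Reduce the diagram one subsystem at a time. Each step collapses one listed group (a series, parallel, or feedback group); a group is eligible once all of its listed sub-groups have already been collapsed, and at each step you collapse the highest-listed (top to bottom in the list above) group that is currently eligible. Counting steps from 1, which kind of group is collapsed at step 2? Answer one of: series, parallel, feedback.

Reducing step by step:

Step 1: sum the parallel branches F1, F2, F3
Step 2: cascade F4, F5, F6
Step 3: apply the feedback formula to (F1+F2+F3), (F4*F5*F6)
The group at step 2 is a series group.

Answer: series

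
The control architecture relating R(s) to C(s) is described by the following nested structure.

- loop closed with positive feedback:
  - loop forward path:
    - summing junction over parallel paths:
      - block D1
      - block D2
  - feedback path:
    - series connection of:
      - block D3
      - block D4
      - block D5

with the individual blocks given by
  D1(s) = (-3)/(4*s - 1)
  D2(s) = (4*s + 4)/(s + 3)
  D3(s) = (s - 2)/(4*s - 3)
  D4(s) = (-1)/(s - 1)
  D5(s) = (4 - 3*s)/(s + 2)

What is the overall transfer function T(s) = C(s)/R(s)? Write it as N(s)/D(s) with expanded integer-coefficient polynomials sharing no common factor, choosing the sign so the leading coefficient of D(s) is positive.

First reduce the diagram to T(s).

[1] reduce the parallel group D1, D2; result (16*s^2 + 9*s - 13)/(4*s^2 + 11*s - 3)
[2] series reduction of D3, D4, D5; result (3*s^2 - 10*s + 8)/(4*s^3 + s^2 - 11*s + 6)
[3] collapse the loop ((D1+D2) forward, (D3*D4*D5) return); the result is T(s) itself (integer coefficients, no common factor, positive leading denominator coefficient)

Answer: (64*s^5 + 52*s^4 - 219*s^3 - 16*s^2 + 197*s - 78)/(16*s^5 + 88*s^3 - 99*s^2 - 103*s + 86)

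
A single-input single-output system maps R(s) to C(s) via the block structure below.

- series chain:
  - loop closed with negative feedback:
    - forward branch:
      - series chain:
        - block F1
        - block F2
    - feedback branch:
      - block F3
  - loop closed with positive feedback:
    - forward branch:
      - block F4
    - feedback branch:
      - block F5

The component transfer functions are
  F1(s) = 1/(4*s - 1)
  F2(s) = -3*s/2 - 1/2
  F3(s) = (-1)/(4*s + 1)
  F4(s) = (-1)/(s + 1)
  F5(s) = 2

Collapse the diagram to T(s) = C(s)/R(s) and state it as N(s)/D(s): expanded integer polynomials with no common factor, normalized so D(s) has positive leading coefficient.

(1) multiply F1, F2 (series) = (-3*s - 1)/(8*s - 2)
(2) apply the feedback formula to (F1*F2), F3 = (-12*s^2 - 7*s - 1)/(32*s^2 + 3*s - 1)
(3) feedback reduction of F4, F5 = (-1)/(s + 3)
(4) cascade [(F1*F2)/(1+(F1*F2)*F3)], [F4/(1-F4*F5)], which is the overall transfer function T(s) = C(s)/R(s) in lowest terms

Answer: (12*s^2 + 7*s + 1)/(32*s^3 + 99*s^2 + 8*s - 3)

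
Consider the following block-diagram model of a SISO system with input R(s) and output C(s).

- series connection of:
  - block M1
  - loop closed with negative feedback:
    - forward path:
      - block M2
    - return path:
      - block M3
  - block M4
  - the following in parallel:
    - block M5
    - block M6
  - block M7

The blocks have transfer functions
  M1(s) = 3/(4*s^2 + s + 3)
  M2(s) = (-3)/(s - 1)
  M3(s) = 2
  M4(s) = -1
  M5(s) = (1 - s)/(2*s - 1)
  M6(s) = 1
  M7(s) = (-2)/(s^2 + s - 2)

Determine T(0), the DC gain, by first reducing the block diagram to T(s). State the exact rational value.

First reduce the diagram to T(s).

Step 1: collapse the loop (M2 forward, M3 return); result (-3)/(s - 7)
Step 2: add M5, M6 (parallel); result s/(2*s - 1)
Step 3: combine M1, [M2/(1+M2*M3)], M4, (M5+M6), M7 in series; result (-18*s)/(8*s^6 - 50*s^5 - 55*s^4 + 97*s^3 - 55*s^2 + 97*s - 42)
That last expression is T(s); at s = 0 only the constant terms survive, so T(0) = 0/(-42) = 0.

Answer: 0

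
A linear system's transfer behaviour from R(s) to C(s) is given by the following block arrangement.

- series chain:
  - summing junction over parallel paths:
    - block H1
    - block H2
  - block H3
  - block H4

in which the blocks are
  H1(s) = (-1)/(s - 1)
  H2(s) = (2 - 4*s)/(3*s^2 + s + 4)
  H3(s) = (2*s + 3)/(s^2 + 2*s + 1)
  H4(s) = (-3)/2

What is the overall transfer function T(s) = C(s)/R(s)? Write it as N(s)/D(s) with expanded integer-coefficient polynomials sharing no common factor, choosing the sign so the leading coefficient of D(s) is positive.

The answer is (42*s^3 + 33*s^2 - 9*s + 54)/(6*s^5 + 8*s^4 + 4*s^3 - 10*s - 8).

Reasoning:
Step 1 - parallel reduction of H1, H2 gives (-7*s^2 + 5*s - 6)/(3*s^3 - 2*s^2 + 3*s - 4)
Step 2 - reduce the series chain (H1+H2), H3, H4 - this is the overall T(s), already in the required normalized form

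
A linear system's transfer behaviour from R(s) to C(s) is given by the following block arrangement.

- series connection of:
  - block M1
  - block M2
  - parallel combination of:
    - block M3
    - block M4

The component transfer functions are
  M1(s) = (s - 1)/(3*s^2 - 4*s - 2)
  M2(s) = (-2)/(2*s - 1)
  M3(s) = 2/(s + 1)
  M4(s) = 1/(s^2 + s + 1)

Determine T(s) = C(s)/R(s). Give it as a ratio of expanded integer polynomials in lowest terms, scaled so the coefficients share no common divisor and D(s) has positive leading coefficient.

Step 1. add M3, M4 (parallel) -> (2*s^2 + 3*s + 3)/(s^3 + 2*s^2 + 2*s + 1)
Step 2. reduce the series chain M1, M2, (M3+M4), which is the overall transfer function T(s) = C(s)/R(s) in lowest terms

Answer: (-4*s^3 - 2*s^2 + 6)/(6*s^6 + s^5 - 10*s^4 - 14*s^3 - 7*s^2 + 4*s + 2)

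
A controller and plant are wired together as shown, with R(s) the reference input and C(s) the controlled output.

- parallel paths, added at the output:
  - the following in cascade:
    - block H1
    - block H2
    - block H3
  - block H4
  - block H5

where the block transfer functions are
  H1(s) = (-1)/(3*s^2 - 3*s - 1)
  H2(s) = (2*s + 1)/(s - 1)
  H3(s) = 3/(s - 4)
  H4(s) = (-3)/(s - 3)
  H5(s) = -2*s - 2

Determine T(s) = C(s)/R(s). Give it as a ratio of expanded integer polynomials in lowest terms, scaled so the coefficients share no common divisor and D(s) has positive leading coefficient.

1. multiply H1, H2, H3 (series); result (-6*s - 3)/(3*s^4 - 18*s^3 + 26*s^2 - 7*s - 4)
2. sum the parallel branches (H1*H2*H3), H4, H5, which is the overall transfer function T(s) = C(s)/R(s) in lowest terms

Final answer: (-6*s^6 + 48*s^5 - 115*s^4 + 64*s^3 + 52*s^2 - 22*s - 3)/(3*s^5 - 27*s^4 + 80*s^3 - 85*s^2 + 17*s + 12)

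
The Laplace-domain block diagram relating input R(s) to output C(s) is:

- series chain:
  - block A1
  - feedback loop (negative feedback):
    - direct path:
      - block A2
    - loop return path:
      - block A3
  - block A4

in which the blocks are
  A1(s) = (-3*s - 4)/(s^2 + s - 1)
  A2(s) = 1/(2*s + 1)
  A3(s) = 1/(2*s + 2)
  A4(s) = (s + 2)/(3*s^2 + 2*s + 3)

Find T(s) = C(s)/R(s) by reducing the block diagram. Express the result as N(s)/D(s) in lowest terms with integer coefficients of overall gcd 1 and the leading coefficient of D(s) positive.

[1] feedback reduction of A2, A3, giving (2*s + 2)/(4*s^2 + 6*s + 3)
[2] multiply A1, [A2/(1+A2*A3)], A4 (series): this yields T(s), and no further normalization is needed

Answer: (-6*s^3 - 26*s^2 - 36*s - 16)/(12*s^6 + 38*s^5 + 47*s^4 + 31*s^3 - 15*s - 9)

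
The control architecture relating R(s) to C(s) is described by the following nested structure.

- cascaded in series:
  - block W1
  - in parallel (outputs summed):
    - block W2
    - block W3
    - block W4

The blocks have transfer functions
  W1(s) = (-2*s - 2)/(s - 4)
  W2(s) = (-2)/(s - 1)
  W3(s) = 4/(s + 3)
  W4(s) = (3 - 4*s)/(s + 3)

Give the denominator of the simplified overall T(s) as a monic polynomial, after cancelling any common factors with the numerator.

Reducing step by step:

Step 1 - reduce the parallel group W2, W3, W4: (-4*s^2 + 9*s - 13)/(s^2 + 2*s - 3)
Step 2 - multiply W1, (W2+W3+W4) (series): (8*s^3 - 10*s^2 + 8*s + 26)/(s^3 - 2*s^2 - 11*s + 12)
That last expression is T(s), already simplified, and its denominator is already monic.

Answer: s^3 - 2*s^2 - 11*s + 12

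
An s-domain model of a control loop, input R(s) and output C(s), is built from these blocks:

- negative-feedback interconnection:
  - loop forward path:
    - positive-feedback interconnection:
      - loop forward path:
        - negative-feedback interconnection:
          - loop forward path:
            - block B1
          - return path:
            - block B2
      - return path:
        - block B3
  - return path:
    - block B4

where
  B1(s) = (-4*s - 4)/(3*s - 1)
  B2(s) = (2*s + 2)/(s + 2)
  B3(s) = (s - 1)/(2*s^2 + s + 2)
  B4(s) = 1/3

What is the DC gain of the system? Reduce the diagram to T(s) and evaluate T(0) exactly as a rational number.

[1] apply the feedback formula to B1, B2 -> (4*s^2 + 12*s + 8)/(5*s^2 + 11*s + 10)
[2] close the feedback loop around [B1/(1+B1*B2)], B3 -> (8*s^4 + 28*s^3 + 36*s^2 + 32*s + 16)/(10*s^4 + 23*s^3 + 33*s^2 + 36*s + 28)
[3] close the feedback loop around [[B1/(1+B1*B2)]/(1-[B1/(1+B1*B2)]*B3)], B4 -> (24*s^4 + 84*s^3 + 108*s^2 + 96*s + 48)/(38*s^4 + 97*s^3 + 135*s^2 + 140*s + 100)
DC gain: substitute s = 0 into T(s) from step 3: T(0) = 48/100 = 12/25.

Therefore the answer is 12/25.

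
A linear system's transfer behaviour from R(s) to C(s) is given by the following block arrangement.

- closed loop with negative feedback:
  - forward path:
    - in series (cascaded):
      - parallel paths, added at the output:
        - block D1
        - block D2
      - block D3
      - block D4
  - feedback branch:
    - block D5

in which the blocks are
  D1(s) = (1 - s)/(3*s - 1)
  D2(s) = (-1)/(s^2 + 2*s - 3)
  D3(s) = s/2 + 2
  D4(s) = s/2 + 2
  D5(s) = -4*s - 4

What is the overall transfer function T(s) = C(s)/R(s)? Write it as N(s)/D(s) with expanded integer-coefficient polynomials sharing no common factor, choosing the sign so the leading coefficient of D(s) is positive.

The answer is (-s^5 - 9*s^4 - 22*s^3 - 2*s^2 + 16*s - 32)/(4*s^6 + 40*s^5 + 124*s^4 + 108*s^3 - 36*s^2 + 20*s + 140).

Reasoning:
Step 1: sum the parallel branches D1, D2: (-s^3 - s^2 + 2*s - 2)/(3*s^3 + 5*s^2 - 11*s + 3)
Step 2: series reduction of (D1+D2), D3, D4: (-s^5 - 9*s^4 - 22*s^3 - 2*s^2 + 16*s - 32)/(12*s^3 + 20*s^2 - 44*s + 12)
Step 3: feedback reduction of ((D1+D2)*D3*D4), D5, which is the overall transfer function T(s) = C(s)/R(s) in lowest terms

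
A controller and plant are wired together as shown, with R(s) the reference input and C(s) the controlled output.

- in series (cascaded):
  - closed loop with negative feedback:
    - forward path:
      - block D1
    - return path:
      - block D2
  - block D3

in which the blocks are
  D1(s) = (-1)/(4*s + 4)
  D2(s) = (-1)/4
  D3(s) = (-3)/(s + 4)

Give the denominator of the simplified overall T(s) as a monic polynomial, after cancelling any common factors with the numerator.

Reducing step by step:

(1) collapse the loop (D1 forward, D2 return); result (-4)/(16*s + 17)
(2) cascade [D1/(1+D1*D2)], D3; result 12/(16*s^2 + 81*s + 68)
That last expression is T(s), already simplified. Scaling its denominator by 1/16 (the reciprocal of the leading coefficient) yields the monic denominator.

Answer: s^2 + 81*s/16 + 17/4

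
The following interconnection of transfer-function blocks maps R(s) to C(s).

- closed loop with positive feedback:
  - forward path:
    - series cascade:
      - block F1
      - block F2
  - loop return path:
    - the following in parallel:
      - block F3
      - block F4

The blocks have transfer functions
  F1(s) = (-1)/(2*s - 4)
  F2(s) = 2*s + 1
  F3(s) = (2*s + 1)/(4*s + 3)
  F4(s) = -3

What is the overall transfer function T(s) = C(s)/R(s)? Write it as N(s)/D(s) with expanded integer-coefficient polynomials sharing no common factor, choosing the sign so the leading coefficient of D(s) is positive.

Step 1 - combine F1, F2 in series = (-2*s - 1)/(2*s - 4)
Step 2 - add F3, F4 (parallel) = (-10*s - 8)/(4*s + 3)
Step 3 - close the feedback loop around (F1*F2), (F3+F4), which is the overall transfer function T(s) = C(s)/R(s) in lowest terms

Therefore the answer is (8*s^2 + 10*s + 3)/(12*s^2 + 36*s + 20).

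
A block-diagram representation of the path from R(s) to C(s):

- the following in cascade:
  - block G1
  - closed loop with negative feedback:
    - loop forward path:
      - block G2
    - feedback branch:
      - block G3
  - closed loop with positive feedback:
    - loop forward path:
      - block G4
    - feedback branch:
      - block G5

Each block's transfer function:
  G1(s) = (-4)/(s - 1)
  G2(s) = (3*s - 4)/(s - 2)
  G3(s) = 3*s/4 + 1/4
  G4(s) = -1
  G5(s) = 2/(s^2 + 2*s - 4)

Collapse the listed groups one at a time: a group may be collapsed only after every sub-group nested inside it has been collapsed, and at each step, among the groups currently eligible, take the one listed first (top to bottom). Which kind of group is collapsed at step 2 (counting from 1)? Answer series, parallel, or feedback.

Reducing step by step:

Step 1: reduce the feedback loop with forward G2 and return G3
Step 2: feedback reduction of G4, G5
Step 3: cascade G1, [G2/(1+G2*G3)], [G4/(1-G4*G5)]
Step 2: feedback.

Answer: feedback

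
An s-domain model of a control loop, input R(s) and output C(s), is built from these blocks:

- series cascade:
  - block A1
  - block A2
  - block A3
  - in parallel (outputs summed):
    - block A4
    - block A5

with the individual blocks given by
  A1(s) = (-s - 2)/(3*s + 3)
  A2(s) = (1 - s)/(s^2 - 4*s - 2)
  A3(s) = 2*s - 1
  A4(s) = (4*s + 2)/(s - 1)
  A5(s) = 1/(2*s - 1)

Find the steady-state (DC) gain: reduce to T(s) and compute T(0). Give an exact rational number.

Step 1 - add A4, A5 (parallel) = (8*s^2 + s - 3)/(2*s^2 - 3*s + 1)
Step 2 - reduce the series chain A1, A2, A3, (A4+A5) = (8*s^3 + 17*s^2 - s - 6)/(3*s^3 - 9*s^2 - 18*s - 6)
Step 2 gives the overall T(s). Then T(0) = -6/(-6) = 1.

Hence the answer: 1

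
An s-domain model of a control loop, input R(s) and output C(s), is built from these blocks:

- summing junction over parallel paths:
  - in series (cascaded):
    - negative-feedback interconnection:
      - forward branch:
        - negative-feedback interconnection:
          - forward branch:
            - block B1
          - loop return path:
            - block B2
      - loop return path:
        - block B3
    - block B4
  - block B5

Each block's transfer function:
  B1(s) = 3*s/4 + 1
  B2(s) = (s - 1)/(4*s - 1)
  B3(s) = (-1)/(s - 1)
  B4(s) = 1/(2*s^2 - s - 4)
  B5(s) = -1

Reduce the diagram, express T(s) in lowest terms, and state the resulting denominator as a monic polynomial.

Answer: s^5 + s^4/6 - 15*s^3 + 9*s^2 + 70*s/3 - 8

Working:
Step 1 - collapse the loop (B1 forward, B2 return) gives (12*s^2 + 13*s - 4)/(3*s^2 + 17*s - 8)
Step 2 - feedback reduction of [B1/(1+B1*B2)], B3 gives (12*s^3 + s^2 - 17*s + 4)/(3*s^3 + 2*s^2 - 38*s + 12)
Step 3 - series reduction of [[B1/(1+B1*B2)]/(1+[B1/(1+B1*B2)]*B3)], B4 gives (12*s^3 + s^2 - 17*s + 4)/(6*s^5 + s^4 - 90*s^3 + 54*s^2 + 140*s - 48)
Step 4 - sum the parallel branches ([[B1/(1+B1*B2)]/(1+[B1/(1+B1*B2)]*B3)]*B4), B5 gives (-6*s^5 - s^4 + 102*s^3 - 53*s^2 - 157*s + 52)/(6*s^5 + s^4 - 90*s^3 + 54*s^2 + 140*s - 48)
No further cancellation is possible in the step-4 result, so that is T(s). Its denominator becomes monic after dividing by the leading coefficient 6.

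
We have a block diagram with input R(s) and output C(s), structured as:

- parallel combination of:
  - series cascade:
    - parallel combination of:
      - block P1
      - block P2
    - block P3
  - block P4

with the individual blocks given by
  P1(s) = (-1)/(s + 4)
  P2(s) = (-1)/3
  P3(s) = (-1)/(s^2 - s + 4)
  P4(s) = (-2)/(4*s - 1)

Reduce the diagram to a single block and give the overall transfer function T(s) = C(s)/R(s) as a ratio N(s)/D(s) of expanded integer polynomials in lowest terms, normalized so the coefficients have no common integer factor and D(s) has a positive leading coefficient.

Step 1 - parallel reduction of P1, P2 -> (-s - 7)/(3*s + 12)
Step 2 - cascade (P1+P2), P3 -> (s + 7)/(3*s^3 + 9*s^2 + 48)
Step 3 - add ((P1+P2)*P3), P4 (parallel): this yields T(s), and no further normalization is needed

Hence the answer: (-6*s^3 - 14*s^2 + 27*s - 103)/(12*s^4 + 33*s^3 - 9*s^2 + 192*s - 48)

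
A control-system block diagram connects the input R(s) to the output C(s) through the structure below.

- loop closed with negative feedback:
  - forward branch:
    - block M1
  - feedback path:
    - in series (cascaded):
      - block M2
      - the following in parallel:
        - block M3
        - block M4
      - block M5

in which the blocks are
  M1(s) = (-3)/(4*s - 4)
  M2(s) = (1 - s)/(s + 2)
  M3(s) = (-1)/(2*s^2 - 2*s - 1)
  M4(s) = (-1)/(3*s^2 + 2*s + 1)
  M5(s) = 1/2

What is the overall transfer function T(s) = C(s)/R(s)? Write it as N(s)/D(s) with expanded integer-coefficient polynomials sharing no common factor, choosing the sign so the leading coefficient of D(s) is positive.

First reduce the diagram to T(s).

1. reduce the parallel group M3, M4 -> (-5*s^2)/(6*s^4 - 2*s^3 - 5*s^2 - 4*s - 1)
2. reduce the series chain M2, (M3+M4), M5 -> (5*s^3 - 5*s^2)/(12*s^5 + 20*s^4 - 18*s^3 - 28*s^2 - 18*s - 4)
3. reduce the feedback loop with forward M1 and return (M2*(M3+M4)*M5), giving the overall T(s)

Answer: (-36*s^5 - 60*s^4 + 54*s^3 + 84*s^2 + 54*s + 12)/(48*s^6 + 32*s^5 - 152*s^4 - 55*s^3 + 55*s^2 + 56*s + 16)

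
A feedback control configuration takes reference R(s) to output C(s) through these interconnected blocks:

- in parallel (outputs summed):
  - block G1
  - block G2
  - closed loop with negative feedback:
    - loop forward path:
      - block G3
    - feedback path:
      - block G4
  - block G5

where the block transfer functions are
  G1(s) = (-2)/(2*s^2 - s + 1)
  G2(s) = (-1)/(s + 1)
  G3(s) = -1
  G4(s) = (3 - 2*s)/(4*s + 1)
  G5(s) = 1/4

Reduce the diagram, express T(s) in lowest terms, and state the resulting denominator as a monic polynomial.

[1] reduce the feedback loop with forward G3 and return G4 gives (-4*s - 1)/(6*s - 2)
[2] combine G1, G2, [G3/(1+G3*G4)], G5 in parallel gives (-10*s^4 - 35*s^3 - 7*s^2 - 37*s + 9)/(24*s^4 + 4*s^3 - 4*s^2 + 12*s - 4)
That last expression is T(s), already simplified. Scaling its denominator by 1/24 (the reciprocal of the leading coefficient) yields the monic denominator.

Therefore the answer is s^4 + s^3/6 - s^2/6 + s/2 - 1/6.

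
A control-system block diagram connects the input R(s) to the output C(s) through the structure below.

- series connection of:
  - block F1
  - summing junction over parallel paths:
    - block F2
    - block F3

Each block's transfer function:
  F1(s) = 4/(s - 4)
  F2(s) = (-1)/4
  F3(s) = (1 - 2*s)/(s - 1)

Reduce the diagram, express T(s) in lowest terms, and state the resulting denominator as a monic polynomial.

Answer: s^2 - 5*s + 4

Working:
Step 1: parallel reduction of F2, F3 gives (5 - 9*s)/(4*s - 4)
Step 2: reduce the series chain F1, (F2+F3) gives (5 - 9*s)/(s^2 - 5*s + 4)
Step 2 gives the fully reduced T(s), with no common factor left to cancel. The denominator is already monic (leading coefficient 1).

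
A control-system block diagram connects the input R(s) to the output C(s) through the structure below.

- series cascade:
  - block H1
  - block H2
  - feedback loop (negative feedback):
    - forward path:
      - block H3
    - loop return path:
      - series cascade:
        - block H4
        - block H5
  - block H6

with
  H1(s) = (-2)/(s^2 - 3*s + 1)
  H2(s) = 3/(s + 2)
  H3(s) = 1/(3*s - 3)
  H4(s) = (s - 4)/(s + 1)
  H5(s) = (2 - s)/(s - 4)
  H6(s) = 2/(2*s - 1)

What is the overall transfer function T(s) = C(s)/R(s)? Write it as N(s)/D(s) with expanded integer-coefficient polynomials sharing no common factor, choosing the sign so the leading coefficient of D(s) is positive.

First reduce the diagram to T(s).

(1) cascade H4, H5 -> (2 - s)/(s + 1)
(2) collapse the loop (H3 forward, (H4*H5) return) -> (s + 1)/(3*s^2 - s - 1)
(3) series reduction of H1, H2, [H3/(1+H3*(H4*H5))], H6, which is the overall transfer function T(s) = C(s)/R(s) in lowest terms

Answer: (-12*s - 12)/(6*s^6 - 11*s^5 - 26*s^4 + 39*s^3 - 6*s^2 - 7*s + 2)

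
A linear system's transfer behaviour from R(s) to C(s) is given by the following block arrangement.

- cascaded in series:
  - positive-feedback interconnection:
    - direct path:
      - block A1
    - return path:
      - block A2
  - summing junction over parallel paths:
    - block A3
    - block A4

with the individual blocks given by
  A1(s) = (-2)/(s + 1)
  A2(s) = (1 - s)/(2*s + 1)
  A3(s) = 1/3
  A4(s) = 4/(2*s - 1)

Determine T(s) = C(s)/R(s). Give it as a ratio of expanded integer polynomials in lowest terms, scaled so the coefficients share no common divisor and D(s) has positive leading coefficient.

Step 1 - apply the feedback formula to A1, A2: (-4*s - 2)/(2*s^2 + s + 3)
Step 2 - sum the parallel branches A3, A4: (2*s + 11)/(6*s - 3)
Step 3 - cascade [A1/(1-A1*A2)], (A3+A4), which is the overall transfer function T(s) = C(s)/R(s) in lowest terms

Final answer: (-8*s^2 - 48*s - 22)/(12*s^3 + 15*s - 9)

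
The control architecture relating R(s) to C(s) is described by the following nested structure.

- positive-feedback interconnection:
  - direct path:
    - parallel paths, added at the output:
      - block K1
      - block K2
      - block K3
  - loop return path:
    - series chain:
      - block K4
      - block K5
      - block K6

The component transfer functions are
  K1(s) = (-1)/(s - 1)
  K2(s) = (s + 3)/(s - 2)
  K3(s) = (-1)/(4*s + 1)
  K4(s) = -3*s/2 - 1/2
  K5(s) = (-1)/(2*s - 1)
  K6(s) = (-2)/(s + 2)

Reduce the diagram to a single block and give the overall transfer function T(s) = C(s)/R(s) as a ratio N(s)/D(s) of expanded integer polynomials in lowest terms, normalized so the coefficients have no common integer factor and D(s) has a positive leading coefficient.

[1] reduce the parallel group K1, K2, K3; result (4*s^3 + 4*s^2 - 3)/(4*s^3 - 11*s^2 + 5*s + 2)
[2] reduce the series chain K4, K5, K6; result (-3*s - 1)/(2*s^2 + 3*s - 2)
[3] reduce the feedback loop with forward (K1+K2+K3) and return (K4*K5*K6); the result is T(s) itself (integer coefficients, no common factor, positive leading denominator coefficient)

Final answer: (8*s^5 + 20*s^4 + 4*s^3 - 14*s^2 - 9*s + 6)/(8*s^5 + 2*s^4 - 15*s^3 + 45*s^2 - 13*s - 7)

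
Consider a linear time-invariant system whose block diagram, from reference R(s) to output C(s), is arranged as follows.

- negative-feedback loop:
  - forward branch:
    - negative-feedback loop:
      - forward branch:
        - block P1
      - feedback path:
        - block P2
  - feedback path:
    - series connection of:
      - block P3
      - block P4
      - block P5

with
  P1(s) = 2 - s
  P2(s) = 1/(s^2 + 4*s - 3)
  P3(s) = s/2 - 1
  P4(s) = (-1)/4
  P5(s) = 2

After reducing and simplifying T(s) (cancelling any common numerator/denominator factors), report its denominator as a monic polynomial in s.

Answer: s^4 - 11*s^2 + 40*s - 16

Working:
1. feedback reduction of P1, P2; result (-s^3 - 2*s^2 + 11*s - 6)/(s^2 + 3*s - 1)
2. combine P3, P4, P5 in series; result 1/2 - s/4
3. close the feedback loop around [P1/(1+P1*P2)], (P3*P4*P5); result (-4*s^3 - 8*s^2 + 44*s - 24)/(s^4 - 11*s^2 + 40*s - 16)
That last expression is T(s), already simplified, and its denominator is already monic.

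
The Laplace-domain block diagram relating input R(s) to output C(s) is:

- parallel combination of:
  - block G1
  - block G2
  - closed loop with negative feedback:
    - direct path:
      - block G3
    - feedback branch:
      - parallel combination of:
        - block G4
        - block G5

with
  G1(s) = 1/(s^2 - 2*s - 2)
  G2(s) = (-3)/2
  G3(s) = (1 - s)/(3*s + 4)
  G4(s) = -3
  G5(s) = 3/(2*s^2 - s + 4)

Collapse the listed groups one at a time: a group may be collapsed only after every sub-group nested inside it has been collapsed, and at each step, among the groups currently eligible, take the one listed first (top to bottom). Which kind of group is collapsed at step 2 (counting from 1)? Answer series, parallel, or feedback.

Answer: feedback

Working:
1. sum the parallel branches G4, G5
2. feedback reduction of G3, (G4+G5)
3. parallel reduction of G1, G2, [G3/(1+G3*(G4+G5))]
Step 2: feedback.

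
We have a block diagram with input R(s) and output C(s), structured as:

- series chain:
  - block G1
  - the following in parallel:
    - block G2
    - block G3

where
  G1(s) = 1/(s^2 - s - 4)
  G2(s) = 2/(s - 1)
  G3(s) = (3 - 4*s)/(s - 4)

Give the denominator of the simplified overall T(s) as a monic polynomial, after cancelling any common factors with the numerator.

The answer is s^4 - 6*s^3 + 5*s^2 + 16*s - 16.

Reasoning:
Step 1: combine G2, G3 in parallel, giving (-4*s^2 + 9*s - 11)/(s^2 - 5*s + 4)
Step 2: reduce the series chain G1, (G2+G3), giving (-4*s^2 + 9*s - 11)/(s^4 - 6*s^3 + 5*s^2 + 16*s - 16)
Step 2 gives the fully reduced T(s), with no common factor left to cancel. The denominator is already monic (leading coefficient 1).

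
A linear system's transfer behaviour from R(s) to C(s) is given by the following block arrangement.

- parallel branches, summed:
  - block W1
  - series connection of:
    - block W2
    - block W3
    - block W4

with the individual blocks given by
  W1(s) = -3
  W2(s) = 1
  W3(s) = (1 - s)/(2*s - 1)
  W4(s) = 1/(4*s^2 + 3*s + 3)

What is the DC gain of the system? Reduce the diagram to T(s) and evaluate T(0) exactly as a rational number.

Step 1: multiply W2, W3, W4 (series); result (1 - s)/(8*s^3 + 2*s^2 + 3*s - 3)
Step 2: parallel reduction of W1, (W2*W3*W4); result (-24*s^3 - 6*s^2 - 10*s + 10)/(8*s^3 + 2*s^2 + 3*s - 3)
That last expression is T(s); at s = 0 only the constant terms survive, so T(0) = 10/(-3) = -10/3.

Therefore the answer is -10/3.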